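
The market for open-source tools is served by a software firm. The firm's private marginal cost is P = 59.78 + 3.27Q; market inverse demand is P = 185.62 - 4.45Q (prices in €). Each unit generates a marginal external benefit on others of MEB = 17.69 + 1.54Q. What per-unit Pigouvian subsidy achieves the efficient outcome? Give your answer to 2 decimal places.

Social marginal cost = private MC − MEB = 42.09 + 1.73Q.
Set SMC = demand: 42.09 + 1.73Q = 185.62 - 4.45Q → Q* = 23.2249.
The Pigouvian subsidy equals MEB at Q*: 17.69 + 1.54×23.2249 = 53.4563.

subsidy = €53.46 per unit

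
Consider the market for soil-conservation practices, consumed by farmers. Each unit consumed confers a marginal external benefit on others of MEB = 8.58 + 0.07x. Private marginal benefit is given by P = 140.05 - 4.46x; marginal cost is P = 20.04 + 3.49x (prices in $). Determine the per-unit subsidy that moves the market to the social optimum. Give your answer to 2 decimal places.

subsidy = $9.72 per unit

Social marginal benefit = demand + MEB = 148.63 - 4.39x.
Set SMB = MC: 148.63 - 4.39x = 20.04 + 3.49x → x* = 16.3185.
The Pigouvian subsidy equals MEB at x*: 8.58 + 0.07×16.3185 = 9.7223.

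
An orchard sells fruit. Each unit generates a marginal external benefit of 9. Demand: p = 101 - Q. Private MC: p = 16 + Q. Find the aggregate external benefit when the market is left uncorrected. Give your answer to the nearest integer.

Market equilibrium (private): 16 + Q = 101 - Q → Q_m = 42.5000.
Total external benefit = MEB × Q_m = 9 × 42.5000 = 382.5000.

383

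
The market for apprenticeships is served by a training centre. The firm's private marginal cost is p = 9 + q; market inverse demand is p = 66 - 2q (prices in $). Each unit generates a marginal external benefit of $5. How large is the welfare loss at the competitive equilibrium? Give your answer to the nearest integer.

Market equilibrium (private): 9 + q = 66 - 2q → q_m = 19.0000.
Social marginal cost = private MC − MEB = 4 + q.
Set SMC = demand: 4 + q = 66 - 2q → q* = 20.6667.
Between q* and q_m the wedge demand − SMC runs linearly from 0 to MEB(q_m), so the loss is a triangle.
DWL = ½ × 1.6667 × 5.0000 = 4.1668.

DWL = $4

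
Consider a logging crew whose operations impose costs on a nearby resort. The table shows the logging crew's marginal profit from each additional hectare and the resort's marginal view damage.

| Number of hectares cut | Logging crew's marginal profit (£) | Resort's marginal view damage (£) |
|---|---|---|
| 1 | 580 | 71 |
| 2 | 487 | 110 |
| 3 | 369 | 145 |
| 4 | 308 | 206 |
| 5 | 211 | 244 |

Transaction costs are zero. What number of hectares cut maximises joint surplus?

4

Bargaining reaches the level where marginal profit last exceeds marginal view damage.
That holds through level 4 (308 ≥ 206) but not at 5 (211 < 244).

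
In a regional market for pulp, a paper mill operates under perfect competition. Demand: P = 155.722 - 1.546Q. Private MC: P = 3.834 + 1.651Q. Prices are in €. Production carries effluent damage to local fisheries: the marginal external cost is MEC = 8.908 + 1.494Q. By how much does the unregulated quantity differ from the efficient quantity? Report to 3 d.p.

17.030 units

Market equilibrium (private): 3.834 + 1.651Q = 155.722 - 1.546Q → Q_m = 47.5095.
Social marginal cost = private MC + MEC = 12.742 + 3.145Q.
Set SMC = demand: 12.742 + 3.145Q = 155.722 - 1.546Q → Q* = 30.4796.
Gap = |47.5095 − 30.4796| = 17.0299.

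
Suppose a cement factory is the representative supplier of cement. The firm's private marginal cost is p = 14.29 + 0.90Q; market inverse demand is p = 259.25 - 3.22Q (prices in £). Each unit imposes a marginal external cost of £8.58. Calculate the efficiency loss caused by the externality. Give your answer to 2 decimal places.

Market equilibrium (private): 14.29 + 0.90Q = 259.25 - 3.22Q → Q_m = 59.4563.
Social marginal cost = private MC + MEC = 22.87 + 0.90Q.
Set SMC = demand: 22.87 + 0.90Q = 259.25 - 3.22Q → Q* = 57.3738.
Between Q* and Q_m the wedge SMC − demand runs linearly from 0 to MEC(Q_m), so the loss is a triangle.
DWL = ½ × 2.0825 × 8.5800 = 8.9339.

DWL = £8.93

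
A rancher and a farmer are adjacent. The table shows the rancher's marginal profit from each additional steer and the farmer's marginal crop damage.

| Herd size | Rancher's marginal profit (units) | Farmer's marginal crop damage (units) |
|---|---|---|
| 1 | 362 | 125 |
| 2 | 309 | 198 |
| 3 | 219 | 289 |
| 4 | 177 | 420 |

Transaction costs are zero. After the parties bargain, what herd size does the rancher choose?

2

Bargaining reaches the level where marginal profit last exceeds marginal crop damage.
That holds through level 2 (309 ≥ 198) but not at 3 (219 < 289).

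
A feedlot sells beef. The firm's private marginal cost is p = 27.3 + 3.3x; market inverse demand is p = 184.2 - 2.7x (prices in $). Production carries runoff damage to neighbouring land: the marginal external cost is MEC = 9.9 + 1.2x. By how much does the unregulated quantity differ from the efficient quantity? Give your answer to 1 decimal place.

Market equilibrium (private): 27.3 + 3.3x = 184.2 - 2.7x → x_m = 26.1500.
Social marginal cost = private MC + MEC = 37.2 + 4.5x.
Set SMC = demand: 37.2 + 4.5x = 184.2 - 2.7x → x* = 20.4167.
Gap = |26.1500 − 20.4167| = 5.7333.

5.7 units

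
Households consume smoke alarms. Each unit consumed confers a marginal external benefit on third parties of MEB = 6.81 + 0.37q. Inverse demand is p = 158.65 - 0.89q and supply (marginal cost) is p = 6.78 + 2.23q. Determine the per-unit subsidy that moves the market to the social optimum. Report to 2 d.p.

Social marginal benefit = demand + MEB = 165.46 - 0.52q.
Set SMB = MC: 165.46 - 0.52q = 6.78 + 2.23q → q* = 57.7018.
The Pigouvian subsidy equals MEB at q*: 6.81 + 0.37×57.7018 = 28.1597.

subsidy = 28.16 per unit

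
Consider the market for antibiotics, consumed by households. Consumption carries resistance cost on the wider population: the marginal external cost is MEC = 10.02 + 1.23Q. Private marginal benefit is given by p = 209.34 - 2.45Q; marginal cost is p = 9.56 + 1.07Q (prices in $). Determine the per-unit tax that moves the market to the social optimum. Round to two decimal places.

tax = $59.16 per unit

Social marginal benefit = demand − MEC = 199.32 - 3.68Q.
Set SMB = MC: 199.32 - 3.68Q = 9.56 + 1.07Q → Q* = 39.9495.
The Pigouvian tax equals MEC at Q*: 10.02 + 1.23×39.9495 = 59.1579.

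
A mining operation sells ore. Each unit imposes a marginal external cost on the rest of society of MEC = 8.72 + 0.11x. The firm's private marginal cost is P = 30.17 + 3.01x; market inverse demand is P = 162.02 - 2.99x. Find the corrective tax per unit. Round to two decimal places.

tax = 10.94 per unit

Social marginal cost = private MC + MEC = 38.89 + 3.12x.
Set SMC = demand: 38.89 + 3.12x = 162.02 - 2.99x → x* = 20.1522.
The Pigouvian tax equals MEC at x*: 8.72 + 0.11×20.1522 = 10.9367.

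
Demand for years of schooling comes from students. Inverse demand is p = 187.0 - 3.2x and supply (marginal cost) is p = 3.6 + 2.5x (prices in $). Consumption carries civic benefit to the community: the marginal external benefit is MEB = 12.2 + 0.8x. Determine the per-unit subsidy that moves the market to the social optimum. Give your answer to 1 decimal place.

subsidy = $44.1 per unit

Social marginal benefit = demand + MEB = 199.2 - 2.4x.
Set SMB = MC: 199.2 - 2.4x = 3.6 + 2.5x → x* = 39.9184.
The Pigouvian subsidy equals MEB at x*: 12.2 + 0.8×39.9184 = 44.1347.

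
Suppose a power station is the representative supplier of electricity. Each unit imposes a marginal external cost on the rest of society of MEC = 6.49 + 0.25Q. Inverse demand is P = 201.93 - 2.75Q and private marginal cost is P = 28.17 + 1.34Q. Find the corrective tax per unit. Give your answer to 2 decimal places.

Social marginal cost = private MC + MEC = 34.66 + 1.59Q.
Set SMC = demand: 34.66 + 1.59Q = 201.93 - 2.75Q → Q* = 38.5415.
The Pigouvian tax equals MEC at Q*: 6.49 + 0.25×38.5415 = 16.1254.

tax = 16.13 per unit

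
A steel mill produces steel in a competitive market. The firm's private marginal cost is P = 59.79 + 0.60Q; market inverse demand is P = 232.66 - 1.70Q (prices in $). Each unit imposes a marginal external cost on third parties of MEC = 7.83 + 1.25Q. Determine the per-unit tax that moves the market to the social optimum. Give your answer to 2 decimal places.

tax = $65.94 per unit

Social marginal cost = private MC + MEC = 67.62 + 1.85Q.
Set SMC = demand: 67.62 + 1.85Q = 232.66 - 1.70Q → Q* = 46.4901.
The Pigouvian tax equals MEC at Q*: 7.83 + 1.25×46.4901 = 65.9426.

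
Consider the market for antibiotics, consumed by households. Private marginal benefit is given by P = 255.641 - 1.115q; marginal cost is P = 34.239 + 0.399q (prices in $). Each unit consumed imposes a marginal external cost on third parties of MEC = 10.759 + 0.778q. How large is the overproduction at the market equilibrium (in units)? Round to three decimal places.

Market equilibrium (private): 34.239 + 0.399q = 255.641 - 1.115q → q_m = 146.2365.
Social marginal benefit = demand − MEC = 244.882 - 1.893q.
Set SMB = MC: 244.882 - 1.893q = 34.239 + 0.399q → q* = 91.9036.
Gap = |146.2365 − 91.9036| = 54.3329.

54.333 units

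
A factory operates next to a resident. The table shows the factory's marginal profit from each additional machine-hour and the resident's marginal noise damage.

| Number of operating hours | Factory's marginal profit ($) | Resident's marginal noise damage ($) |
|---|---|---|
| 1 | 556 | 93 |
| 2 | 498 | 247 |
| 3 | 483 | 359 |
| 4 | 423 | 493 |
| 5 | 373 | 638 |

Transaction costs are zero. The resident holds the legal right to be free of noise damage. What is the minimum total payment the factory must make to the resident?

$699

Efficient level: marginal profit ≥ marginal noise damage through level 3, so k* = 3.
With the resident holding the right, the factory must at least compensate total damage at k*: 93 + 247 + 359 = 699.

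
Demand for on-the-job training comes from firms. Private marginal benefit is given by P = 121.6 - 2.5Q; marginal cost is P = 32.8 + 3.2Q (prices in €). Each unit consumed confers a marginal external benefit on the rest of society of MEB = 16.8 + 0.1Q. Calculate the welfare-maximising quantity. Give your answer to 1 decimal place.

Social marginal benefit = demand + MEB = 138.4 - 2.4Q.
Set SMB = MC: 138.4 - 2.4Q = 32.8 + 3.2Q → Q* = 18.8571.

Q* = 18.9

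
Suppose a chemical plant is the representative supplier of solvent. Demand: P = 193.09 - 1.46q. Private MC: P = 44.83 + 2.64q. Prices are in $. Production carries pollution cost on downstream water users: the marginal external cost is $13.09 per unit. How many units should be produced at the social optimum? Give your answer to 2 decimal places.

q* = 32.97

Social marginal cost = private MC + MEC = 57.92 + 2.64q.
Set SMC = demand: 57.92 + 2.64q = 193.09 - 1.46q → q* = 32.9683.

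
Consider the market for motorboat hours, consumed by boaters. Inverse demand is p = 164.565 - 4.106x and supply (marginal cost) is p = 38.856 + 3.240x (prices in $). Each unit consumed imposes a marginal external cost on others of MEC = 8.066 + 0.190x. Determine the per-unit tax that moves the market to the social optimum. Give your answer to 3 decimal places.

tax = $11.032 per unit

Social marginal benefit = demand − MEC = 156.499 - 4.296x.
Set SMB = MC: 156.499 - 4.296x = 38.856 + 3.240x → x* = 15.6108.
The Pigouvian tax equals MEC at x*: 8.066 + 0.190×15.6108 = 11.0321.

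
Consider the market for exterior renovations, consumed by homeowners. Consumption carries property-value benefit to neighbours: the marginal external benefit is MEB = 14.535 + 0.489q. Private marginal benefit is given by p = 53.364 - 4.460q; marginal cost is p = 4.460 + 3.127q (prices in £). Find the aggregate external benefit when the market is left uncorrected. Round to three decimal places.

£103.848

Market equilibrium (private): 4.460 + 3.127q = 53.364 - 4.460q → q_m = 6.4458.
Total external benefit = ∫₀^{q_m} (14.535 + 0.489q) dq = 14.535×6.4458 + ½×0.489×6.4458² = 103.8483.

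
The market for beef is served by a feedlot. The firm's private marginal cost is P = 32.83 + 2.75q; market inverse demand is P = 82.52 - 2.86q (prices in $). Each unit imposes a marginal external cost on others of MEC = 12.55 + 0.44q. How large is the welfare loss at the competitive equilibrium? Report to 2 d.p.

Market equilibrium (private): 32.83 + 2.75q = 82.52 - 2.86q → q_m = 8.8574.
Social marginal cost = private MC + MEC = 45.38 + 3.19q.
Set SMC = demand: 45.38 + 3.19q = 82.52 - 2.86q → q* = 6.1388.
Between q* and q_m the wedge SMC − demand runs linearly from 0 to MEC(q_m), so the loss is a triangle.
DWL = ½ × 2.7186 × 16.4473 = 22.3568.

DWL = $22.36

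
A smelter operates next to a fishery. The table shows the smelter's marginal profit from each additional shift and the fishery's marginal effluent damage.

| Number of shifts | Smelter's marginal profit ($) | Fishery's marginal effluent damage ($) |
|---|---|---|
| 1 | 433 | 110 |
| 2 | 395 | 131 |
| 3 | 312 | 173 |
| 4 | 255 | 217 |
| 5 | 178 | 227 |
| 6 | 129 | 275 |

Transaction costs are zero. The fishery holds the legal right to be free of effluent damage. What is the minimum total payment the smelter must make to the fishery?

$631

Efficient level: marginal profit ≥ marginal effluent damage through level 4, so k* = 4.
With the fishery holding the right, the smelter must at least compensate total damage at k*: 110 + 131 + 173 + 217 = 631.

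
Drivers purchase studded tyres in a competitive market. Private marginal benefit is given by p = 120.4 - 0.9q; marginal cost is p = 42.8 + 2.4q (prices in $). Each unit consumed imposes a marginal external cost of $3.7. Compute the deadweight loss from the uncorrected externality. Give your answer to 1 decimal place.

DWL = $2.1

Market equilibrium (private): 42.8 + 2.4q = 120.4 - 0.9q → q_m = 23.5152.
Social marginal benefit = demand − MEC = 116.7 - 0.9q.
Set SMB = MC: 116.7 - 0.9q = 42.8 + 2.4q → q* = 22.3939.
Between q* and q_m the wedge MC − SMB runs linearly from 0 to MEC(q_m), so the loss is a triangle.
DWL = ½ × 1.1213 × 3.7000 = 2.0744.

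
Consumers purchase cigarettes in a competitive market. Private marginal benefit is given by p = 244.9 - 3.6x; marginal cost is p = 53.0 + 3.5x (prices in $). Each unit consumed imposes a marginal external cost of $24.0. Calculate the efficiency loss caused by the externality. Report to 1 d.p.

DWL = $40.6

Market equilibrium (private): 53.0 + 3.5x = 244.9 - 3.6x → x_m = 27.0282.
Social marginal benefit = demand − MEC = 220.9 - 3.6x.
Set SMB = MC: 220.9 - 3.6x = 53.0 + 3.5x → x* = 23.6479.
The welfare-loss triangle has base |x_m − x*| and height MEC(x_m) (the vertical gap between SMB and MC is zero at x* and MEC at x_m).
DWL = ½ × 3.3803 × 24.0000 = 40.5636.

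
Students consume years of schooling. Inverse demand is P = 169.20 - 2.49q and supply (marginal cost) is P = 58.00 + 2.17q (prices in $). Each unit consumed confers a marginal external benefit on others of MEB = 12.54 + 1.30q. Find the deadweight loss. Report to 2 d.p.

DWL = $282.38

Market equilibrium (private): 58.00 + 2.17q = 169.20 - 2.49q → q_m = 23.8627.
Social marginal benefit = demand + MEB = 181.74 - 1.19q.
Set SMB = MC: 181.74 - 1.19q = 58.00 + 2.17q → q* = 36.8274.
The welfare-loss triangle has base |q_m − q*| and height MEB(q_m) (the vertical gap between SMB and MC is zero at q* and MEB at q_m).
DWL = ½ × 12.9647 × 43.5615 = 282.3809.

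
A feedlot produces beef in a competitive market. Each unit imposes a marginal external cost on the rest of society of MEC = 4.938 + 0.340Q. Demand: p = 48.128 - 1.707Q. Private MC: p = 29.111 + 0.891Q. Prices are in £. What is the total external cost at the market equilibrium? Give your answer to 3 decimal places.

Market equilibrium (private): 29.111 + 0.891Q = 48.128 - 1.707Q → Q_m = 7.3199.
Total external cost = ∫₀^{Q_m} (4.938 + 0.340Q) dQ = 4.938×7.3199 + ½×0.340×7.3199² = 45.2544.

£45.254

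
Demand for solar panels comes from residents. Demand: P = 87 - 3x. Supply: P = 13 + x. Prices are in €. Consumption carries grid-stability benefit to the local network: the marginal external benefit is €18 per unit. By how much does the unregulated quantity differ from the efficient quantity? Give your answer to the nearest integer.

5 units

Market equilibrium (private): 13 + x = 87 - 3x → x_m = 18.5000.
Social marginal benefit = demand + MEB = 105 - 3x.
Set SMB = MC: 105 - 3x = 13 + x → x* = 23.0000.
Gap = |18.5000 − 23.0000| = 4.5000.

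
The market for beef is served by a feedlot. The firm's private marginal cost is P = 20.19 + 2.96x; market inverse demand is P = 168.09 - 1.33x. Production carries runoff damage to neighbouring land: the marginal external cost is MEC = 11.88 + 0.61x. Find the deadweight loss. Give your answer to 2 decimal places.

Market equilibrium (private): 20.19 + 2.96x = 168.09 - 1.33x → x_m = 34.4755.
Social marginal cost = private MC + MEC = 32.07 + 3.57x.
Set SMC = demand: 32.07 + 3.57x = 168.09 - 1.33x → x* = 27.7592.
Height of the DWL triangle at x_m is SMC(x_m) − demand(x_m) = MEC(x_m) = 32.9101.
DWL = ½ × 6.7163 × 32.9101 = 110.5171.

DWL = 110.52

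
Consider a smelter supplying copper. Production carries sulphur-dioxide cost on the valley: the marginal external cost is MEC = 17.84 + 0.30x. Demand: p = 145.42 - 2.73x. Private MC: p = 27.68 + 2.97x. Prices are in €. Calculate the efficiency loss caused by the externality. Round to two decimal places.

DWL = €48.15

Market equilibrium (private): 27.68 + 2.97x = 145.42 - 2.73x → x_m = 20.6561.
Social marginal cost = private MC + MEC = 45.52 + 3.27x.
Set SMC = demand: 45.52 + 3.27x = 145.42 - 2.73x → x* = 16.6500.
Between x* and x_m the wedge SMC − demand runs linearly from 0 to MEC(x_m), so the loss is a triangle.
DWL = ½ × 4.0061 × 24.0368 = 48.1469.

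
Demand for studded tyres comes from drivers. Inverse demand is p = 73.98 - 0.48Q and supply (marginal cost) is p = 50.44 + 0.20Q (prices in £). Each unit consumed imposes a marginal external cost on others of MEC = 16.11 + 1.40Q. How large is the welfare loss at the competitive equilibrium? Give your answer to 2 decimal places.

DWL = £1002.38

Market equilibrium (private): 50.44 + 0.20Q = 73.98 - 0.48Q → Q_m = 34.6176.
Social marginal benefit = demand − MEC = 57.87 - 1.88Q.
Set SMB = MC: 57.87 - 1.88Q = 50.44 + 0.20Q → Q* = 3.5721.
Between Q* and Q_m the wedge MC − SMB runs linearly from 0 to MEC(Q_m), so the loss is a triangle.
DWL = ½ × 31.0455 × 64.5747 = 1002.3769.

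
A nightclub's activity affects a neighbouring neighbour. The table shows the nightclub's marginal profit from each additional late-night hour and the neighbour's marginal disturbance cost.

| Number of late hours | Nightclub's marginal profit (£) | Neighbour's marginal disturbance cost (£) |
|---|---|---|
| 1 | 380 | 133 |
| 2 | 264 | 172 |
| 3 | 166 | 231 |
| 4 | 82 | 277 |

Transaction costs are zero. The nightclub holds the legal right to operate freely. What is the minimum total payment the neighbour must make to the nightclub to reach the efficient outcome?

£248

Left alone the nightclub would choose level 4 (marginal profit stays positive).
Efficient level: k* = 2 (marginal profit ≥ marginal disturbance cost through 2).
The neighbour must at least cover the nightclub's forgone profit from cutting 4→2: 166 + 82 = 248.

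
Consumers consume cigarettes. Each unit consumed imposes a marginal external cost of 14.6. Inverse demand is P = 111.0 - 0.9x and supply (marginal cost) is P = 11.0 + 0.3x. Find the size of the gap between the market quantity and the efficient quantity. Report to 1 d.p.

Market equilibrium (private): 11.0 + 0.3x = 111.0 - 0.9x → x_m = 83.3333.
Social marginal benefit = demand − MEC = 96.4 - 0.9x.
Set SMB = MC: 96.4 - 0.9x = 11.0 + 0.3x → x* = 71.1667.
Gap = |83.3333 − 71.1667| = 12.1666.

12.2 units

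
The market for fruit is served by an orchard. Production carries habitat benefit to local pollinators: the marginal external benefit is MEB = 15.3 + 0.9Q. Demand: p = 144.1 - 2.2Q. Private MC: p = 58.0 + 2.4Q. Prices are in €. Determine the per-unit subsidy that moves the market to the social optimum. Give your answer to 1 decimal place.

Social marginal cost = private MC − MEB = 42.7 + 1.5Q.
Set SMC = demand: 42.7 + 1.5Q = 144.1 - 2.2Q → Q* = 27.4054.
The Pigouvian subsidy equals MEB at Q*: 15.3 + 0.9×27.4054 = 39.9649.

subsidy = €40.0 per unit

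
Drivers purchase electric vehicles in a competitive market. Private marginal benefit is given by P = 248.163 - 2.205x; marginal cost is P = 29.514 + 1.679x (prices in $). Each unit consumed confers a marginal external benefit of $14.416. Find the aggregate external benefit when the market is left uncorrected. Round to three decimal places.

$811.546

Market equilibrium (private): 29.514 + 1.679x = 248.163 - 2.205x → x_m = 56.2948.
Total external benefit = MEB × x_m = 14.416 × 56.2948 = 811.5458.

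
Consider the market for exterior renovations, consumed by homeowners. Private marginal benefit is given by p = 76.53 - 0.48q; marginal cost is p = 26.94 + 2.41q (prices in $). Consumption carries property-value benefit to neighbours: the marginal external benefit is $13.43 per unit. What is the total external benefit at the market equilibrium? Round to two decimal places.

Market equilibrium (private): 26.94 + 2.41q = 76.53 - 0.48q → q_m = 17.1592.
Total external benefit = MEB × q_m = 13.43 × 17.1592 = 230.4481.

$230.45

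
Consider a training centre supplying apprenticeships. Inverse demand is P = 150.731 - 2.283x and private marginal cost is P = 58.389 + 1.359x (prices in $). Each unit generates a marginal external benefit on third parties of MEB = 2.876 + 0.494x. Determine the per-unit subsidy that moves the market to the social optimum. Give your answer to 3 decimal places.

subsidy = $17.818 per unit

Social marginal cost = private MC − MEB = 55.513 + 0.865x.
Set SMC = demand: 55.513 + 0.865x = 150.731 - 2.283x → x* = 30.2471.
The Pigouvian subsidy equals MEB at x*: 2.876 + 0.494×30.2471 = 17.8181.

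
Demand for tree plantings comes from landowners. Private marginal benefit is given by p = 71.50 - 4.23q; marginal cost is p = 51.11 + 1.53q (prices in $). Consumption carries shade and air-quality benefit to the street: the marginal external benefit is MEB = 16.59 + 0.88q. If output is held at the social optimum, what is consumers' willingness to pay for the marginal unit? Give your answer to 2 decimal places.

P = $39.45

Social marginal benefit = demand + MEB = 88.09 - 3.35q.
Set SMB = MC: 88.09 - 3.35q = 51.11 + 1.53q → q* = 7.5779.
Consumer price on the demand curve at q*: 71.50 − 4.23×7.5779 = 39.4455.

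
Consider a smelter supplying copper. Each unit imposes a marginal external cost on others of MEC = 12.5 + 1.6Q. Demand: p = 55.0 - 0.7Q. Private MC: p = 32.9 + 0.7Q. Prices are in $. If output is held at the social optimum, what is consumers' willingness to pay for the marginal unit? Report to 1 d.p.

P = $52.8

Social marginal cost = private MC + MEC = 45.4 + 2.3Q.
Set SMC = demand: 45.4 + 2.3Q = 55.0 - 0.7Q → Q* = 3.2000.
Consumer price on the demand curve at Q*: 55.0 − 0.7×3.2000 = 52.7600.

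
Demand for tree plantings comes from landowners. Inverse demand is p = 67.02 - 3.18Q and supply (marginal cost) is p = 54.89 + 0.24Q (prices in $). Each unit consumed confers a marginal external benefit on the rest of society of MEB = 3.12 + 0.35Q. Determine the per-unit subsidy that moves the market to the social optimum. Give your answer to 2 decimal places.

Social marginal benefit = demand + MEB = 70.14 - 2.83Q.
Set SMB = MC: 70.14 - 2.83Q = 54.89 + 0.24Q → Q* = 4.9674.
The Pigouvian subsidy equals MEB at Q*: 3.12 + 0.35×4.9674 = 4.8586.

subsidy = $4.86 per unit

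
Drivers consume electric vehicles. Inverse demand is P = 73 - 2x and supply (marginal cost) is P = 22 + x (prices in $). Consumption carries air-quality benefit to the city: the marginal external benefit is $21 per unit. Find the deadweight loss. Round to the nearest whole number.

DWL = $74

Market equilibrium (private): 22 + x = 73 - 2x → x_m = 17.0000.
Social marginal benefit = demand + MEB = 94 - 2x.
Set SMB = MC: 94 - 2x = 22 + x → x* = 24.0000.
The welfare-loss triangle has base |x_m − x*| and height MEB(x_m) (the vertical gap between SMB and MC is zero at x* and MEB at x_m).
DWL = ½ × 7.0000 × 21.0000 = 73.5000.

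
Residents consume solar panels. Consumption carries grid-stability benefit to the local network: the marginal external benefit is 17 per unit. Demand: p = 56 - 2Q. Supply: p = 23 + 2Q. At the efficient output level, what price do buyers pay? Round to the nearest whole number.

P = 31

Social marginal benefit = demand + MEB = 73 - 2Q.
Set SMB = MC: 73 - 2Q = 23 + 2Q → Q* = 12.5000.
Consumer price on the demand curve at Q*: 56 − 2×12.5000 = 31.0000.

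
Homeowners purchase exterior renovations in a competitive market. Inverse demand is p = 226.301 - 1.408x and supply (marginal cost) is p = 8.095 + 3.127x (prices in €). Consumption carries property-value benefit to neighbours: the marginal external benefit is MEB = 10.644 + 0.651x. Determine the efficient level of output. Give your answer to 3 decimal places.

x* = 58.921

Social marginal benefit = demand + MEB = 236.945 - 0.757x.
Set SMB = MC: 236.945 - 0.757x = 8.095 + 3.127x → x* = 58.9212.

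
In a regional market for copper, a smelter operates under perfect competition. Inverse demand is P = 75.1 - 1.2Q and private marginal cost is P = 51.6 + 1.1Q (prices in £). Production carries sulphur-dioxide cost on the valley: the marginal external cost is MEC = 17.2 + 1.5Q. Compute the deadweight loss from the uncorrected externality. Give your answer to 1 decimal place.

Market equilibrium (private): 51.6 + 1.1Q = 75.1 - 1.2Q → Q_m = 10.2174.
Social marginal cost = private MC + MEC = 68.8 + 2.6Q.
Set SMC = demand: 68.8 + 2.6Q = 75.1 - 1.2Q → Q* = 1.6579.
The loss is the area between SMC and demand from Q* to Q_m; with linear curves that's a triangle of height MEC(Q_m).
DWL = ½ × 8.5595 × 32.5261 = 139.2036.

DWL = £139.2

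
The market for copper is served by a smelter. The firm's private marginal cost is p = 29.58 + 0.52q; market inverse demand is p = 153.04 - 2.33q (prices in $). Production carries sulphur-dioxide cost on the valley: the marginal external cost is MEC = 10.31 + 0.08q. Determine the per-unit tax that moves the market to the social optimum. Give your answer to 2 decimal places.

tax = $13.40 per unit

Social marginal cost = private MC + MEC = 39.89 + 0.60q.
Set SMC = demand: 39.89 + 0.60q = 153.04 - 2.33q → q* = 38.6177.
The Pigouvian tax equals MEC at q*: 10.31 + 0.08×38.6177 = 13.3994.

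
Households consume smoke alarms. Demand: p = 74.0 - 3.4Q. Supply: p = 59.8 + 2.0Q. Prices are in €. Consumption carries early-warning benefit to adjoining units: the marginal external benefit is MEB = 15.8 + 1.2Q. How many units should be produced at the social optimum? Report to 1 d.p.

Social marginal benefit = demand + MEB = 89.8 - 2.2Q.
Set SMB = MC: 89.8 - 2.2Q = 59.8 + 2.0Q → Q* = 7.1429.

Q* = 7.1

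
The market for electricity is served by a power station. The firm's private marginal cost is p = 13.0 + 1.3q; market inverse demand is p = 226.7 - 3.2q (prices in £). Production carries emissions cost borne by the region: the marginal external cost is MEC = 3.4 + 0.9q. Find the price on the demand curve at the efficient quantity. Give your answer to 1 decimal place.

Social marginal cost = private MC + MEC = 16.4 + 2.2q.
Set SMC = demand: 16.4 + 2.2q = 226.7 - 3.2q → q* = 38.9444.
Consumer price on the demand curve at q*: 226.7 − 3.2×38.9444 = 102.0779.

P = £102.1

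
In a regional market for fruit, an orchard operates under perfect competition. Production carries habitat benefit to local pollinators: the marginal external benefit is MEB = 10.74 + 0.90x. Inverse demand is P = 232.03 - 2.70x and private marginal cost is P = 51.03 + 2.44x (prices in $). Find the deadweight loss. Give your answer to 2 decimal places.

DWL = $212.33

Market equilibrium (private): 51.03 + 2.44x = 232.03 - 2.70x → x_m = 35.2140.
Social marginal cost = private MC − MEB = 40.29 + 1.54x.
Set SMC = demand: 40.29 + 1.54x = 232.03 - 2.70x → x* = 45.2217.
Height of the DWL triangle at x_m is demand(x_m) − SMC(x_m) = MEB(x_m) = 42.4326.
DWL = ½ × 10.0077 × 42.4326 = 212.3264.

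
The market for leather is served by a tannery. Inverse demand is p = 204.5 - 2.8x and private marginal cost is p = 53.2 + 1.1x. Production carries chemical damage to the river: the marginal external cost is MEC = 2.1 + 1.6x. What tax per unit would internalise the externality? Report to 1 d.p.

tax = 45.5 per unit

Social marginal cost = private MC + MEC = 55.3 + 2.7x.
Set SMC = demand: 55.3 + 2.7x = 204.5 - 2.8x → x* = 27.1273.
The Pigouvian tax equals MEC at x*: 2.1 + 1.6×27.1273 = 45.5037.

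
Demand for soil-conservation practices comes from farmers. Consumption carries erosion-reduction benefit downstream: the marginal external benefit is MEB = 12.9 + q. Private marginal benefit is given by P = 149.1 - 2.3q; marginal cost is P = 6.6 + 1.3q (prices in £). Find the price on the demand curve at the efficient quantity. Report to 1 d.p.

P = £11.6

Social marginal benefit = demand + MEB = 162.0 - 1.3q.
Set SMB = MC: 162.0 - 1.3q = 6.6 + 1.3q → q* = 59.7692.
Consumer price on the demand curve at q*: 149.1 − 2.3×59.7692 = 11.6308.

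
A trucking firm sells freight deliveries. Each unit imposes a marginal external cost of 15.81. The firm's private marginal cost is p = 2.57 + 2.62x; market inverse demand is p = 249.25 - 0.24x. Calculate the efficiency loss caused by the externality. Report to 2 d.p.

DWL = 43.70

Market equilibrium (private): 2.57 + 2.62x = 249.25 - 0.24x → x_m = 86.2517.
Social marginal cost = private MC + MEC = 18.38 + 2.62x.
Set SMC = demand: 18.38 + 2.62x = 249.25 - 0.24x → x* = 80.7238.
Height of the DWL triangle at x_m is SMC(x_m) − demand(x_m) = MEC(x_m) = 15.8100.
DWL = ½ × 5.5279 × 15.8100 = 43.6980.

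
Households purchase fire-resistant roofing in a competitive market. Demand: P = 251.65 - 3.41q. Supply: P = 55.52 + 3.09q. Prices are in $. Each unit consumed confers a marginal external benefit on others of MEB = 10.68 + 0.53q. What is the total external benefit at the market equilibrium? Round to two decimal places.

Market equilibrium (private): 55.52 + 3.09q = 251.65 - 3.41q → q_m = 30.1738.
Total external benefit = ∫₀^{q_m} (10.68 + 0.53q) dq = 10.68×30.1738 + ½×0.53×30.1738² = 563.5276.

$563.53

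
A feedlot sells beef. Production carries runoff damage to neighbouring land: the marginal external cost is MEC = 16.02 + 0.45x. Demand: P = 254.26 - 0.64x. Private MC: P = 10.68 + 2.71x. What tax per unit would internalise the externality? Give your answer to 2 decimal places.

Social marginal cost = private MC + MEC = 26.70 + 3.16x.
Set SMC = demand: 26.70 + 3.16x = 254.26 - 0.64x → x* = 59.8842.
The Pigouvian tax equals MEC at x*: 16.02 + 0.45×59.8842 = 42.9679.

tax = 42.97 per unit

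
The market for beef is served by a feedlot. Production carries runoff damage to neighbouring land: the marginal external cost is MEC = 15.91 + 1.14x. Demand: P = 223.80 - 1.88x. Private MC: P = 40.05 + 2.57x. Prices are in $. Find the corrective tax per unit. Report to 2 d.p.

Social marginal cost = private MC + MEC = 55.96 + 3.71x.
Set SMC = demand: 55.96 + 3.71x = 223.80 - 1.88x → x* = 30.0250.
The Pigouvian tax equals MEC at x*: 15.91 + 1.14×30.0250 = 50.1385.

tax = $50.14 per unit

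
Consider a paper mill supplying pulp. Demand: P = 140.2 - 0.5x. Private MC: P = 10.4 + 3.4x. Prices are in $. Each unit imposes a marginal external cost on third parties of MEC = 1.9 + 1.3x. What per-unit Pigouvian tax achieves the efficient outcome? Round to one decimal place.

tax = $33.9 per unit

Social marginal cost = private MC + MEC = 12.3 + 4.7x.
Set SMC = demand: 12.3 + 4.7x = 140.2 - 0.5x → x* = 24.5962.
The Pigouvian tax equals MEC at x*: 1.9 + 1.3×24.5962 = 33.8751.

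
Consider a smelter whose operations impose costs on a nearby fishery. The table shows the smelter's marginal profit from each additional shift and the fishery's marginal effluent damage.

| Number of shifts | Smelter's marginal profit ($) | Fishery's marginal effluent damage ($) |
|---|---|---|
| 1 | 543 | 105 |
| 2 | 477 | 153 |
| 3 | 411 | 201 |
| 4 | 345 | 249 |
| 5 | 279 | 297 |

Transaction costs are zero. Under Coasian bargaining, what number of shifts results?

Bargaining reaches the level where marginal profit last exceeds marginal effluent damage.
That holds through level 4 (345 ≥ 249) but not at 5 (279 < 297).

4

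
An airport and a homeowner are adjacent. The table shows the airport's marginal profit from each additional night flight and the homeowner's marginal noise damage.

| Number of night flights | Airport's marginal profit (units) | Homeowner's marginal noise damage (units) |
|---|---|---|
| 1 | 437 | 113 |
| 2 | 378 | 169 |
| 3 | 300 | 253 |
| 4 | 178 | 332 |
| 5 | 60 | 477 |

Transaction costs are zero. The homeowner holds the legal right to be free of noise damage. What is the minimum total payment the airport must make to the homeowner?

Efficient level: marginal profit ≥ marginal noise damage through level 3, so k* = 3.
With the homeowner holding the right, the airport must at least compensate total damage at k*: 113 + 169 + 253 = 535.

535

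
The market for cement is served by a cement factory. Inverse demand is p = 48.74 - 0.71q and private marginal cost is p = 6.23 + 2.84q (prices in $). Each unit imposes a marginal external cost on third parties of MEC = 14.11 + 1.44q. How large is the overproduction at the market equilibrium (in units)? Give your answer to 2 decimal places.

6.28 units

Market equilibrium (private): 6.23 + 2.84q = 48.74 - 0.71q → q_m = 11.9746.
Social marginal cost = private MC + MEC = 20.34 + 4.28q.
Set SMC = demand: 20.34 + 4.28q = 48.74 - 0.71q → q* = 5.6914.
Gap = |11.9746 − 5.6914| = 6.2832.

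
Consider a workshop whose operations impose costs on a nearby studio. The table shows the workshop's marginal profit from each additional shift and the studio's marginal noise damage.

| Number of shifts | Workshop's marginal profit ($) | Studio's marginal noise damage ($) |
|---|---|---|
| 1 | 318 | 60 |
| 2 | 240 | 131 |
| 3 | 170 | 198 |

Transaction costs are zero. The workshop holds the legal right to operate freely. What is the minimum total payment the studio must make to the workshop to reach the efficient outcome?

Left alone the workshop would choose level 3 (marginal profit stays positive).
Efficient level: k* = 2 (marginal profit ≥ marginal noise damage through 2).
The studio must at least cover the workshop's forgone profit from cutting 3→2: 170 = 170.

$170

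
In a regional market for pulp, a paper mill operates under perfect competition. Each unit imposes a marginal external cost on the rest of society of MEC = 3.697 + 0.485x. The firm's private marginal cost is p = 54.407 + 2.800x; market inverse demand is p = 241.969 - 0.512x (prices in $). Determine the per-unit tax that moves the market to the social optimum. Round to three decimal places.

tax = $27.183 per unit

Social marginal cost = private MC + MEC = 58.104 + 3.285x.
Set SMC = demand: 58.104 + 3.285x = 241.969 - 0.512x → x* = 48.4238.
The Pigouvian tax equals MEC at x*: 3.697 + 0.485×48.4238 = 27.1825.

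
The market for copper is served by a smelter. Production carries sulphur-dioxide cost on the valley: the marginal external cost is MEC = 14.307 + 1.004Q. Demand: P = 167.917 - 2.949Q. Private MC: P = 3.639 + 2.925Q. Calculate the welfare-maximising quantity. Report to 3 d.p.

Q* = 21.804

Social marginal cost = private MC + MEC = 17.946 + 3.929Q.
Set SMC = demand: 17.946 + 3.929Q = 167.917 - 2.949Q → Q* = 21.8044.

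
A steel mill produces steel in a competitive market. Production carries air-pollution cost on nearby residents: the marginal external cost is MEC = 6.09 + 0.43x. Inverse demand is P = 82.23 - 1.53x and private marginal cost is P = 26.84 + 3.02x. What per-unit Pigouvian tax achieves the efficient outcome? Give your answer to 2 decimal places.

Social marginal cost = private MC + MEC = 32.93 + 3.45x.
Set SMC = demand: 32.93 + 3.45x = 82.23 - 1.53x → x* = 9.8996.
The Pigouvian tax equals MEC at x*: 6.09 + 0.43×9.8996 = 10.3468.

tax = 10.35 per unit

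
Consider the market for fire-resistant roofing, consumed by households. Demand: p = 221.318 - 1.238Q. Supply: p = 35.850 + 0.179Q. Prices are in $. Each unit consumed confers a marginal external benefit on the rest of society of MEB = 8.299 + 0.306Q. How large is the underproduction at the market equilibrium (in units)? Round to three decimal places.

Market equilibrium (private): 35.850 + 0.179Q = 221.318 - 1.238Q → Q_m = 130.8878.
Social marginal benefit = demand + MEB = 229.617 - 0.932Q.
Set SMB = MC: 229.617 - 0.932Q = 35.850 + 0.179Q → Q* = 174.4077.
Gap = |130.8878 − 174.4077| = 43.5199.

43.520 units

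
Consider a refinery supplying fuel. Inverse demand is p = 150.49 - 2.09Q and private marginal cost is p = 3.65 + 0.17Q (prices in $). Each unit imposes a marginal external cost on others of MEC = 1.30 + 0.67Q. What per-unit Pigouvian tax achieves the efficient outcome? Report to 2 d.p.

Social marginal cost = private MC + MEC = 4.95 + 0.84Q.
Set SMC = demand: 4.95 + 0.84Q = 150.49 - 2.09Q → Q* = 49.6724.
The Pigouvian tax equals MEC at Q*: 1.30 + 0.67×49.6724 = 34.5805.

tax = $34.58 per unit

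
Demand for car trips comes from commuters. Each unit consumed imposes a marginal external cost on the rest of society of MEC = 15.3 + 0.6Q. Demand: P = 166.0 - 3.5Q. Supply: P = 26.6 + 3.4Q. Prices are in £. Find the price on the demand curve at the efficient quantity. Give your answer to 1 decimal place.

P = £108.1

Social marginal benefit = demand − MEC = 150.7 - 4.1Q.
Set SMB = MC: 150.7 - 4.1Q = 26.6 + 3.4Q → Q* = 16.5467.
Consumer price on the demand curve at Q*: 166.0 − 3.5×16.5467 = 108.0866.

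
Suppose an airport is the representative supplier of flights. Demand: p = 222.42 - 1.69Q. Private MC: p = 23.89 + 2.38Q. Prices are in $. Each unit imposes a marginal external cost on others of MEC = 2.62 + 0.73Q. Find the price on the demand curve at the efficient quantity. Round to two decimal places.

P = $153.44

Social marginal cost = private MC + MEC = 26.51 + 3.11Q.
Set SMC = demand: 26.51 + 3.11Q = 222.42 - 1.69Q → Q* = 40.8146.
Consumer price on the demand curve at Q*: 222.42 − 1.69×40.8146 = 153.4433.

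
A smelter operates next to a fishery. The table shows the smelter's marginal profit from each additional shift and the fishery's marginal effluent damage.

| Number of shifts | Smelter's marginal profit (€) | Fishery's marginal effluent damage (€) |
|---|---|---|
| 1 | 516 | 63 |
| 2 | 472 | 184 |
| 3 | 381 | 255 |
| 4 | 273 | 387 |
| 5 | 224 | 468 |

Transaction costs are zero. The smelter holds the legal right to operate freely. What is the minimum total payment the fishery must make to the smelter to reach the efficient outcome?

Left alone the smelter would choose level 5 (marginal profit stays positive).
Efficient level: k* = 3 (marginal profit ≥ marginal effluent damage through 3).
The fishery must at least cover the smelter's forgone profit from cutting 5→3: 273 + 224 = 497.

€497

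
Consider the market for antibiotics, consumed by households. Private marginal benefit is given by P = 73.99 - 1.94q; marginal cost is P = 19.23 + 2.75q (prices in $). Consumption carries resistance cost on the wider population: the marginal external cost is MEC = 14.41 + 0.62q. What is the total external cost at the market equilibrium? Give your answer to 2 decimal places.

$210.51

Market equilibrium (private): 19.23 + 2.75q = 73.99 - 1.94q → q_m = 11.6759.
Total external cost = ∫₀^{q_m} (14.41 + 0.62q) dq = 14.41×11.6759 + ½×0.62×11.6759² = 210.5110.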